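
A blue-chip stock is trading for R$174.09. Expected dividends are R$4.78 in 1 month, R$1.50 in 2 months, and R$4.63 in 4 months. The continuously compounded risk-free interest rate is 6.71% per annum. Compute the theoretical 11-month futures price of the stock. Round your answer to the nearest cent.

PV(dividends) I = 4.78·e^(−0.0671·1/12) + 1.50·e^(−0.0671·2/12) + 4.63·e^(−0.0671·4/12)
I = 4.7533 + 1.4833 + 4.5276 = 10.7642
F = (S − I)·e^(rT) = (174.09 − 10.7642) · e^(0.0671·11/12)
= 163.3258 · e^0.061508 = 163.3258 × 1.063439 = R$173.69

R$173.69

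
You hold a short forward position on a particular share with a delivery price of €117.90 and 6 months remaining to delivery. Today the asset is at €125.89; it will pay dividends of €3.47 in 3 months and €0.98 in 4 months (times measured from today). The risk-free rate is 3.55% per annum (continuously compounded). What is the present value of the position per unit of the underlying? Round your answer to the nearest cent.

-€5.66

PV(remaining dividends) I = 3.47·e^(−0.0355·3/12) + 0.98·e^(−0.0355·4/12) = 4.4078
Current forward F = (S − I)·e^(rT) = (125.89 − 4.4078)·e^(0.0355·6/12) = 121.4822 × 1.017908 = 123.6577
Value (long) = (F − K)·e^(−rT) = (123.6577 − 117.90) × 0.982407 = 5.6564
Short position value = −(long value) = -€5.66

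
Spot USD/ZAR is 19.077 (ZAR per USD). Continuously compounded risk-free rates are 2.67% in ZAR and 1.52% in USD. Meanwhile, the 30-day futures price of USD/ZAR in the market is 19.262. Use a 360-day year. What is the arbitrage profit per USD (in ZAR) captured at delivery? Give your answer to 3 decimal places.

Fair futures: F* = S·e^(carry·T), with carry = (r_ZAR − r_USD) = 0.0267 − 0.0152 = 0.0115
F* = 19.077 · e^(0.0115 × 30/360) = 19.077 · e^0.000958 = 19.077 × 1.000958 = 19.0953
Market 19.262 > fair 19.0953: forward overpriced → cash-and-carry (buy spot, short the forward).
At maturity, profit = |F_mkt − F*| = |19.262 − 19.0953| = 0.167 per USD (in ZAR)

0.167 per USD (in ZAR)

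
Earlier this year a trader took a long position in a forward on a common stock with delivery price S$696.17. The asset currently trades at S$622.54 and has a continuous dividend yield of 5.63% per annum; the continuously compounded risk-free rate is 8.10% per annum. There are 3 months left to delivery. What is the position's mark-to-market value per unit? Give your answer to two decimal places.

Current fair forward for the remaining 3 months: F = S·e^((r − q)·T), (r − q) = 0.0810 − 0.0563 = 0.0247
F = 622.54 · e^(0.0247 × 3/12) = 622.54 × 1.006194 = 626.3960
Value of long forward = (F − K)·e^(−rT) = (626.3960 − 696.17) · e^(−0.0810·3/12)
= -69.7740 × 0.979954 = -68.38

-S$68.38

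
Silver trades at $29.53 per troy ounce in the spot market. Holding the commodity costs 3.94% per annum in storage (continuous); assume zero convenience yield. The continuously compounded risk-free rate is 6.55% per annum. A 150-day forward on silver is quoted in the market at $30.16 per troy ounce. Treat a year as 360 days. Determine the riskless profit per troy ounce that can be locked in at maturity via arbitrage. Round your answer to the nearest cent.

$0.69 per troy ounce

Fair forward: F* = S·e^(carry·T), with carry = (r + u) = 0.0655 + 0.0394 = 0.1049
F* = 29.53 · e^(0.1049 × 150/360) = 29.53 · e^0.043708 = 29.53 × 1.044677 = $30.8493
Market $30.16 < fair $30.8493: forward underpriced → reverse cash-and-carry (short spot, go long the forward).
At maturity, profit = |F_mkt − F*| = |30.16 − 30.8493| = $0.69 per troy ounce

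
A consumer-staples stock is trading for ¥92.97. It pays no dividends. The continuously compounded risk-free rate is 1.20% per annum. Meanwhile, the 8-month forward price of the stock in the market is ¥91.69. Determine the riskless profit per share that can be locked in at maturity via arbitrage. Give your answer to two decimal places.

¥2.03 per share

Fair forward: F* = S·e^(carry·T), with carry = r = 0.0120
F* = 92.97 · e^(0.0120 × 8/12) = 92.97 · e^0.008000 = 92.97 × 1.008032 = ¥93.7167
Market ¥91.69 < fair ¥93.7167: forward underpriced → reverse cash-and-carry (short spot, go long the forward).
At maturity, profit = |F_mkt − F*| = |91.69 − 93.7167| = ¥2.03 per share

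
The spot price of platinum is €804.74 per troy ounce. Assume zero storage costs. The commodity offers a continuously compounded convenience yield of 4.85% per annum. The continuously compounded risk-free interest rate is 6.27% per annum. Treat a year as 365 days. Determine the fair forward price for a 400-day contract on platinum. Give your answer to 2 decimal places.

Net carry = r + u − y = 0.0627 + 0.0000 − 0.0485 = 0.0142
F = S·e^((r+u−y)T) = 804.74 · e^(0.0142 × 400/365) = 804.74 · e^0.015562
= 804.74 × 1.015684 = €817.36 per troy ounce

€817.36 per troy ounce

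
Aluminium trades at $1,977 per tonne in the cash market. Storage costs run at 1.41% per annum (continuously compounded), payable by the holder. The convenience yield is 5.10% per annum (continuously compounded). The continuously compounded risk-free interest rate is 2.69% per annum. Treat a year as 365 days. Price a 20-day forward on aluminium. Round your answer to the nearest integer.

Net carry = r + u − y = 0.0269 + 0.0141 − 0.0510 = -0.0100
F = S·e^((r+u−y)T) = 1977 · e^(-0.0100 × 20/365) = 1977 · e^-0.000548
= 1977 × 0.999452 = $1,976 per tonne

$1,976 per tonne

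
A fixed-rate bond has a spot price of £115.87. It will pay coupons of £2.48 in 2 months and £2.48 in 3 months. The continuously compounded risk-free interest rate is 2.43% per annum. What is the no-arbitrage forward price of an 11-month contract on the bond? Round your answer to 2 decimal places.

PV(coupons) I = 2.48·e^(−0.0243·2/12) + 2.48·e^(−0.0243·3/12)
I = 2.4700 + 2.4650 = 4.9350
F = (S − I)·e^(rT) = (115.87 − 4.9350) · e^(0.0243·11/12)
= 110.9350 · e^0.022275 = 110.9350 × 1.022525 = £113.43

£113.43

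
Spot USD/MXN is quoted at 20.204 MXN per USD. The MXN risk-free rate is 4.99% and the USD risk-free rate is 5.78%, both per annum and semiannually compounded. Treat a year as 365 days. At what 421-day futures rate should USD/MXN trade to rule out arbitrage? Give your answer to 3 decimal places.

20.026

By covered interest parity, F = S · (1+r_MXN/2)^(2T) / (1+r_USD/2)^(2T)
= 20.204 × 1.058497 / 1.067931 = 20.204 × 0.991166
F = 20.026 MXN per USD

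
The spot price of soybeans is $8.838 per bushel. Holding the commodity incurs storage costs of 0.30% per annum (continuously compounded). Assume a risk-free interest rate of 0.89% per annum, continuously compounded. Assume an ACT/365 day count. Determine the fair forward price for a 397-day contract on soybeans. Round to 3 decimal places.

$8.953 per bushel

Net carry = r + u − y = 0.0089 + 0.0030 − 0.0000 = 0.0119
F = S·e^((r+u−y)T) = 8.838 · e^(0.0119 × 397/365) = 8.838 · e^0.012943
= 8.838 × 1.013027 = $8.953 per bushel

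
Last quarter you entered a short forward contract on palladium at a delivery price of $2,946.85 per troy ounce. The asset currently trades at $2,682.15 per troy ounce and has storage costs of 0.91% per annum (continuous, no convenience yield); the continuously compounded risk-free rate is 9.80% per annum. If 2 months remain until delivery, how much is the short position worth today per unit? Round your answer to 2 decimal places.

Current fair forward for the remaining 2 months: F = S·e^((r + u)·T), (r + u) = 0.0980 + 0.0091 = 0.1071
F = 2682.15 · e^(0.1071 × 2/12) = 2682.15 × 1.01801026 = 2730.4562
Value of long forward = (F − K)·e^(−rT) = (2730.4562 − 2946.85) · e^(−0.0980·2/12)
= -216.3938 × 0.98379933 = -212.89
Short position value = −(long value) = $212.89

$212.89 per troy ounce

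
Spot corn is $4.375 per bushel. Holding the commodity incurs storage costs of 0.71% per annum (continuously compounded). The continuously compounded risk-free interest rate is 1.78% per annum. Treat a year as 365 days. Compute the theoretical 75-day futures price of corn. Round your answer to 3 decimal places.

Net carry = r + u − y = 0.0178 + 0.0071 − 0.0000 = 0.0249
F = S·e^((r+u−y)T) = 4.375 · e^(0.0249 × 75/365) = 4.375 · e^0.005116
= 4.375 × 1.005129 = $4.397 per bushel

$4.397 per bushel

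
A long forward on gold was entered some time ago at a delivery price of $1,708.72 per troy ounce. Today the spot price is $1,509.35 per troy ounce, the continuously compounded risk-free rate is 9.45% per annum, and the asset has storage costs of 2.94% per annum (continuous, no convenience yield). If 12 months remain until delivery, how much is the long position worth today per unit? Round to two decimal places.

-$0.26 per troy ounce

Current fair forward for the remaining 12 months: F = S·e^((r + u)·T), (r + u) = 0.0945 + 0.0294 = 0.1239
F = 1509.35 · e^(0.1239 × 12/12) = 1509.35 × 1.13190268 = 1708.4373
Value of long forward = (F − K)·e^(−rT) = (1708.4373 − 1708.72) · e^(−0.0945·12/12)
= -0.2827 × 0.90982773 = -0.26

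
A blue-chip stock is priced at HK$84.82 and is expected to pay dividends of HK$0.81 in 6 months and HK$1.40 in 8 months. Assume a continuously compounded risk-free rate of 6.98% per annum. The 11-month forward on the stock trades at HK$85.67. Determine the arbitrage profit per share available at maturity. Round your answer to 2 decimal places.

PV(dividends) I = 0.81·e^(−0.0698·6/12) + 1.40·e^(−0.0698·8/12) = 2.1186
Fair forward F* = (S − I)·e^(rT) = (84.82 − 2.1186)·e^0.063983 = 82.7014 × 1.066074 = 88.1658
Market HK$85.67 < fair 88.1658: forward underpriced → reverse cash-and-carry (short the stock, invest proceeds at r, pay the dividends, go long the forward).
Profit at T = |F_mkt − F*| = |85.67 − 88.1658| = HK$2.50 per share

HK$2.50 per share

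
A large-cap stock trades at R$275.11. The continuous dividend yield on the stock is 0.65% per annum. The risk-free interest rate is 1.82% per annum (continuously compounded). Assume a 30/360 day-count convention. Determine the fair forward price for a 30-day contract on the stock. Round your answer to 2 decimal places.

F = S·e^((r − q)T) = 275.11 · e^((0.0182 − 0.0065) × 30/360)
= 275.11 · e^0.000975 = 275.11 × 1.000975
F = R$275.38

R$275.38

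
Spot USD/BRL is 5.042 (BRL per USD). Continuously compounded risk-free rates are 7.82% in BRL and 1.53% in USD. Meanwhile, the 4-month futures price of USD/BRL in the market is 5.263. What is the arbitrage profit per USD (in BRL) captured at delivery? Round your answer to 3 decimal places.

Fair futures: F* = S·e^(carry·T), with carry = (r_BRL − r_USD) = 0.0782 − 0.0153 = 0.0629
F* = 5.042 · e^(0.0629 × 4/12) = 5.042 · e^0.020967 = 5.042 × 1.021188 = 5.1488
Market 5.263 > fair 5.1488: forward overpriced → cash-and-carry (buy spot, short the forward).
At maturity, profit = |F_mkt − F*| = |5.263 − 5.1488| = 0.114 per USD (in BRL)

0.114 per USD (in BRL)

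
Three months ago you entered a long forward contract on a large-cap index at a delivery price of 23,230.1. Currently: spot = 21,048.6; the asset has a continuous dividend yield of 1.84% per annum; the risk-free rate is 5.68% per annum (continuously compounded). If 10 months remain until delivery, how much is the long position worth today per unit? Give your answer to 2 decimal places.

-1427.84

Current fair forward for the remaining 10 months: F = S·e^((r − q)·T), (r − q) = 0.0568 − 0.0184 = 0.0384
F = 21048.6 · e^(0.0384 × 10/12) = 21048.6 × 1.03251751 = 21733.0481
Value of long forward = (F − K)·e^(−rT) = (21733.0481 − 23230.1) · e^(−0.0568·10/12)
= -1497.0519 × 0.95376942 = -1427.84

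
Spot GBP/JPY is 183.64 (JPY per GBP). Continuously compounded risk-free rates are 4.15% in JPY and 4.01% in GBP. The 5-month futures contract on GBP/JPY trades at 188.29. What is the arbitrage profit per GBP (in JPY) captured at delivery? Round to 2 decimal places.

Fair futures: F* = S·e^(carry·T), with carry = (r_JPY − r_GBP) = 0.0415 − 0.0401 = 0.0014
F* = 183.64 · e^(0.0014 × 5/12) = 183.64 · e^0.000583 = 183.64 × 1.000583 = 183.7471
Market 188.29 > fair 183.7471: forward overpriced → cash-and-carry (buy spot, short the forward).
At maturity, profit = |F_mkt − F*| = |188.29 − 183.7471| = 4.54 per GBP (in JPY)

4.54 per GBP (in JPY)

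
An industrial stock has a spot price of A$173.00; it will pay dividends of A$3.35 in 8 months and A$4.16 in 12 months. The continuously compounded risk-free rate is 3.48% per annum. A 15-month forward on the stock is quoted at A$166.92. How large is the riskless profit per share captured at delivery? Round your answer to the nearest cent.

PV(dividends) I = 3.35·e^(−0.0348·8/12) + 4.16·e^(−0.0348·12/12) = 7.2909
Fair forward F* = (S − I)·e^(rT) = (173.00 − 7.2909)·e^0.043500 = 165.7091 × 1.044460 = 173.0765
Market A$166.92 < fair 173.0765: forward underpriced → reverse cash-and-carry (short the stock, invest proceeds at r, pay the dividends, go long the forward).
Profit at T = |F_mkt − F*| = |166.92 − 173.0765| = A$6.16 per share

A$6.16 per share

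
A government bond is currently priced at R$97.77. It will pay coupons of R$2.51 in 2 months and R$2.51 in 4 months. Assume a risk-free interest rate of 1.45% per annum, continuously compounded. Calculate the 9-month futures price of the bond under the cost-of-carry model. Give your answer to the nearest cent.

PV(coupons) I = 2.51·e^(−0.0145·2/12) + 2.51·e^(−0.0145·4/12)
I = 2.5039 + 2.4979 = 5.0018
F = (S − I)·e^(rT) = (97.77 − 5.0018) · e^(0.0145·9/12)
= 92.7682 · e^0.010875 = 92.7682 × 1.010934 = R$93.78

R$93.78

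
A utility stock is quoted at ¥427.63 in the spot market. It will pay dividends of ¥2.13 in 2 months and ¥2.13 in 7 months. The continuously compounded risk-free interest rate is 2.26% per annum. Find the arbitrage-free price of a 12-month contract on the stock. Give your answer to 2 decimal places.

¥433.08

PV(dividends) I = 2.13·e^(−0.0226·2/12) + 2.13·e^(−0.0226·7/12)
I = 2.1220 + 2.1021 = 4.2241
F = (S − I)·e^(rT) = (427.63 − 4.2241) · e^(0.0226·12/12)
= 423.4059 · e^0.022600 = 423.4059 × 1.022857 = ¥433.08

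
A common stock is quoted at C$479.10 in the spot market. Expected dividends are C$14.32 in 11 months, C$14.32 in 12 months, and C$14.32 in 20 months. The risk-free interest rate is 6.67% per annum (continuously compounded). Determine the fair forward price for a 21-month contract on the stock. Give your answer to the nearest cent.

C$493.82

PV(dividends) I = 14.32·e^(−0.0667·11/12) + 14.32·e^(−0.0667·12/12) + 14.32·e^(−0.0667·20/12)
I = 13.4707 + 13.3960 + 12.8134 = 39.6801
F = (S − I)·e^(rT) = (479.10 − 39.6801) · e^(0.0667·21/12)
= 439.4199 · e^0.116725 = 439.4199 × 1.123810 = C$493.82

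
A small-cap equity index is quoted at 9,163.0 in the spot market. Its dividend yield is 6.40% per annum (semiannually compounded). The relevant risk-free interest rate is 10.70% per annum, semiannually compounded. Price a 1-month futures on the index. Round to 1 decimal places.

9,194.5

F = S · (1+r/2)^(2T) / (1+q/2)^(2T)
= 9163.0 × 1.008724 / 1.005264 = 9163.0 × 1.003442
F = 9,194.5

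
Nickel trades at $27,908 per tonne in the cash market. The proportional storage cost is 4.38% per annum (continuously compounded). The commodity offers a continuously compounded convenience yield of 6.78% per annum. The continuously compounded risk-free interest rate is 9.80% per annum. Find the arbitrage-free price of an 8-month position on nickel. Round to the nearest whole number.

Net carry = r + u − y = 0.0980 + 0.0438 − 0.0678 = 0.0740
F = S·e^((r+u−y)T) = 27908 · e^(0.0740 × 8/12) = 27908 · e^0.049333
= 27908 × 1.050570 = $29,319 per tonne

$29,319 per tonne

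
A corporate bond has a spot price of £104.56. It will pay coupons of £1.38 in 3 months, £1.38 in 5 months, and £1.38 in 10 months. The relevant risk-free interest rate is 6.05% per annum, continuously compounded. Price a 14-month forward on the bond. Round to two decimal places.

£107.90

PV(coupons) I = 1.38·e^(−0.0605·3/12) + 1.38·e^(−0.0605·5/12) + 1.38·e^(−0.0605·10/12)
I = 1.3593 + 1.3456 + 1.3121 = 4.0170
F = (S − I)·e^(rT) = (104.56 − 4.0170) · e^(0.0605·14/12)
= 100.5430 · e^0.070583 = 100.5430 × 1.073134 = £107.90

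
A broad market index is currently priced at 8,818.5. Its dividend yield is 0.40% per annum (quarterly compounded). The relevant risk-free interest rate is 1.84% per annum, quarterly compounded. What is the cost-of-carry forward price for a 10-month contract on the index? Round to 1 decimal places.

8,924.7

F = S · (1+r/4)^(4T) / (1+q/4)^(4T)
= 8818.5 × 1.015416 / 1.003337 = 8818.5 × 1.012039
F = 8,924.7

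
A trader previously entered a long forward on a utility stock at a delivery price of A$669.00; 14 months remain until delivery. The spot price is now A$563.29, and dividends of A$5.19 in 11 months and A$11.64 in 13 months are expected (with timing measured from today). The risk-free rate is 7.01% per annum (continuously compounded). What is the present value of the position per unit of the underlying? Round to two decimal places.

PV(remaining dividends) I = 5.19·e^(−0.0701·11/12) + 11.64·e^(−0.0701·13/12) = 15.6558
Current forward F = (S − I)·e^(rT) = (563.29 − 15.6558)·e^(0.0701·14/12) = 547.6342 × 1.085221 = 594.3041
Value (long) = (F − K)·e^(−rT) = (594.3041 − 669.00) × 0.921472 = -68.8302
Value = -A$68.83

-A$68.83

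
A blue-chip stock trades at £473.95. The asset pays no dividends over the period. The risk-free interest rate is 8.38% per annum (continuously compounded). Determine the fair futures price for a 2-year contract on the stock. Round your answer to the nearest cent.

£560.43

F = S·e^(rT) = 473.95 · e^(0.0838 × 2)
= 473.95 · e^0.167600 = 473.95 × 1.182464
F = £560.43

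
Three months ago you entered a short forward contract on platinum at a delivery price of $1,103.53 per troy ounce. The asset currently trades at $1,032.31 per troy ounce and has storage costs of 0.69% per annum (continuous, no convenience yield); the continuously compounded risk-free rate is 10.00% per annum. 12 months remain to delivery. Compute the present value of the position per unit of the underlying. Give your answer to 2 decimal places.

-$40.94 per troy ounce

Current fair forward for the remaining 12 months: F = S·e^((r + u)·T), (r + u) = 0.1000 + 0.0069 = 0.1069
F = 1032.31 · e^(0.1069 × 12/12) = 1032.31 × 1.11282297 = 1148.7783
Value of long forward = (F − K)·e^(−rT) = (1148.7783 − 1103.53) · e^(−0.1000·12/12)
= 45.2483 × 0.90483742 = 40.94
Short position value = −(long value) = -$40.94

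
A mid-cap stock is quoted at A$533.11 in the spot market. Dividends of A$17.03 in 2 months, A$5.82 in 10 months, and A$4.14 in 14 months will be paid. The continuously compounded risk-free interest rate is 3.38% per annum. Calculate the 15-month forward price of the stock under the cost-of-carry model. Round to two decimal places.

PV(dividends) I = 17.03·e^(−0.0338·2/12) + 5.82·e^(−0.0338·10/12) + 4.14·e^(−0.0338·14/12)
I = 16.9343 + 5.6584 + 3.9799 = 26.5726
F = (S − I)·e^(rT) = (533.11 − 26.5726) · e^(0.0338·15/12)
= 506.5374 · e^0.042250 = 506.5374 × 1.043155 = A$528.40

A$528.40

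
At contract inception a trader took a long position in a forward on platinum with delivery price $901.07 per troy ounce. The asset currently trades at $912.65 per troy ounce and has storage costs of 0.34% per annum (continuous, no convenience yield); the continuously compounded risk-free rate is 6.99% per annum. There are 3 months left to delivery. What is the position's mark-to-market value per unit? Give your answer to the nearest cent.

$27.97 per troy ounce

Current fair forward for the remaining 3 months: F = S·e^((r + u)·T), (r + u) = 0.0699 + 0.0034 = 0.0733
F = 912.65 · e^(0.0733 × 3/12) = 912.65 × 1.018494 = 929.5285
Value of long forward = (F − K)·e^(−rT) = (929.5285 − 901.07) · e^(−0.0699·3/12)
= 28.4585 × 0.982677 = 27.97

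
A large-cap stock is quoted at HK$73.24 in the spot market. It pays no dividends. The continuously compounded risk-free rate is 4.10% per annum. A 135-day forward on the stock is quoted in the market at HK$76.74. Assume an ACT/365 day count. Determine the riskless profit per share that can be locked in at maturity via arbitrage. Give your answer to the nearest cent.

Fair forward: F* = S·e^(carry·T), with carry = r = 0.0410
F* = 73.24 · e^(0.0410 × 135/365) = 73.24 · e^0.015164 = 73.24 × 1.015280 = HK$74.3591
Market HK$76.74 > fair HK$74.3591: forward overpriced → cash-and-carry (buy spot, short the forward).
At maturity, profit = |F_mkt − F*| = |76.74 − 74.3591| = HK$2.38 per share

HK$2.38 per share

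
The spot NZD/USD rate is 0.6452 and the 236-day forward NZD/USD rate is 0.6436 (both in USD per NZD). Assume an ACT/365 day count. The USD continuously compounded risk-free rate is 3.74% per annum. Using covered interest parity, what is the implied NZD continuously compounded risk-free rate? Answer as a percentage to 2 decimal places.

4.12%

F = S·e^((r_USD − r_NZD)T) ⇒ r_NZD = r_USD − ln(F/S)/T
ln(0.6436/0.6452) = -0.002483; /(236/365) = -0.003840
r_NZD = 0.0374 + 0.003840 = 0.041240
r_NZD = 4.12%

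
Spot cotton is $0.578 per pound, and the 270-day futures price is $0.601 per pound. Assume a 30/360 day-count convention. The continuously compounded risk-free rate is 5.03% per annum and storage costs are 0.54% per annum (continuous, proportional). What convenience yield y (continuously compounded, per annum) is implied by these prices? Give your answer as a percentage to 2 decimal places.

0.37%

F = S·e^((r+u−y)T) ⇒ (r+u−y) = ln(F/S)/T
ln(0.601/0.578) = 0.039021; /T ⇒ 0.052028
y = r + u − ln(F/S)/T = 0.0503 + 0.0054 − 0.052028 = 0.003672
y = 0.37%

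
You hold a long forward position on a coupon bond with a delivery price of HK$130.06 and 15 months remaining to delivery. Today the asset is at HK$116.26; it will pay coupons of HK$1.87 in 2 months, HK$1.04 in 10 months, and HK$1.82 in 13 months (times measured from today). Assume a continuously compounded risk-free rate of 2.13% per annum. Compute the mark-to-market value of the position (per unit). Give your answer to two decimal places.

-HK$15.05

PV(remaining coupons) I = 1.87·e^(−0.0213·2/12) + 1.04·e^(−0.0213·10/12) + 1.82·e^(−0.0213·13/12) = 4.6636
Current forward F = (S − I)·e^(rT) = (116.26 − 4.6636)·e^(0.0213·15/12) = 111.5964 × 1.026983 = 114.6076
Value (long) = (F − K)·e^(−rT) = (114.6076 − 130.06) × 0.973726 = -15.0464
Value = -HK$15.05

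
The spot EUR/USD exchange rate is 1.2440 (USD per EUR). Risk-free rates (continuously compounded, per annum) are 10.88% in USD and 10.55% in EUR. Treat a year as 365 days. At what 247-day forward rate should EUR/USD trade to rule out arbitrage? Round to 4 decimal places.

F = S·e^((r_USD − r_EUR)T) = 1.2440 · e^((0.1088 − 0.1055) × 247/365)
= 1.2440 · e^0.002233 = 1.2440 × 1.002235
F = 1.2468 USD per EUR

1.2468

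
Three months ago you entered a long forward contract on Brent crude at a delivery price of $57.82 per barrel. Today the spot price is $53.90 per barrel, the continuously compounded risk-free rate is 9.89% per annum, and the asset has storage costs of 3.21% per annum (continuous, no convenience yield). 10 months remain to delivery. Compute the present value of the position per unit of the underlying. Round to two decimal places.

Current fair forward for the remaining 10 months: F = S·e^((r + u)·T), (r + u) = 0.0989 + 0.0321 = 0.1310
F = 53.90 · e^(0.1310 × 10/12) = 53.90 × 1.115348 = 60.1173
Value of long forward = (F − K)·e^(−rT) = (60.1173 − 57.82) · e^(−0.0989·10/12)
= 2.2973 × 0.920888 = 2.12

$2.12 per barrel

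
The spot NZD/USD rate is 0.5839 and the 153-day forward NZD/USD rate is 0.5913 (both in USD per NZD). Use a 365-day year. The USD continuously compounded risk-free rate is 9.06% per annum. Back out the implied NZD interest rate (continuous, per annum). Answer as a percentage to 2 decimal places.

F = S·e^((r_USD − r_NZD)T) ⇒ r_NZD = r_USD − ln(F/S)/T
ln(0.5913/0.5839) = 0.012594; /(153/365) = 0.030045
r_NZD = 0.0906 − 0.030045 = 0.060555
r_NZD = 6.06%

6.06%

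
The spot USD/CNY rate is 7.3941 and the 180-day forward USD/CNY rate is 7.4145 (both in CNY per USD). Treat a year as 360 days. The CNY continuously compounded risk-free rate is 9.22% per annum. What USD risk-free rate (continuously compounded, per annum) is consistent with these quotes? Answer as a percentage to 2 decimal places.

8.67%

F = S·e^((r_CNY − r_USD)T) ⇒ r_USD = r_CNY − ln(F/S)/T
ln(7.4145/7.3941) = 0.002755; /(180/360) = 0.005510
r_USD = 0.0922 − 0.005510 = 0.086690
r_USD = 8.67%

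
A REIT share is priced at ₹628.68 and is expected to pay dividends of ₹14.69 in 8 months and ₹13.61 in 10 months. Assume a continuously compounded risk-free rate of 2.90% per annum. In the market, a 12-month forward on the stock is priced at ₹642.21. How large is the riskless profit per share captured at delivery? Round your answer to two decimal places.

PV(dividends) I = 14.69·e^(−0.0290·8/12) + 13.61·e^(−0.0290·10/12) = 27.6938
Fair forward F* = (S − I)·e^(rT) = (628.68 − 27.6938)·e^0.029000 = 600.9862 × 1.029425 = 618.6702
Market ₹642.21 > fair 618.6702: forward overpriced → cash-and-carry (borrow at r, buy the stock and collect the dividends, short the forward).
Profit at T = |F_mkt − F*| = |642.21 − 618.6702| = ₹23.54 per share

₹23.54 per share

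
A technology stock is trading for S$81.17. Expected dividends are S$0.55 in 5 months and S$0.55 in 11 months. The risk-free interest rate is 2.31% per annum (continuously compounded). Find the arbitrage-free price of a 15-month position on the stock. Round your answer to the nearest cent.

PV(dividends) I = 0.55·e^(−0.0231·5/12) + 0.55·e^(−0.0231·11/12)
I = 0.5447 + 0.5385 = 1.0832
F = (S − I)·e^(rT) = (81.17 − 1.0832) · e^(0.0231·15/12)
= 80.0868 · e^0.028875 = 80.0868 × 1.029296 = S$82.43

S$82.43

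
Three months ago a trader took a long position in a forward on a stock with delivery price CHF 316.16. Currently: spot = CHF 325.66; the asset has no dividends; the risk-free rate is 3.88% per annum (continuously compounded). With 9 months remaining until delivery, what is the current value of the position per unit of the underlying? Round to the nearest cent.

CHF 18.57

Current fair forward for the remaining 9 months: F = S·e^(r·T), r = 0.0388
F = 325.66 · e^(0.0388 × 9/12) = 325.66 × 1.029528 = 335.2761
Value of long forward = (F − K)·e^(−rT) = (335.2761 − 316.16) · e^(−0.0388·9/12)
= 19.1161 × 0.971319 = 18.57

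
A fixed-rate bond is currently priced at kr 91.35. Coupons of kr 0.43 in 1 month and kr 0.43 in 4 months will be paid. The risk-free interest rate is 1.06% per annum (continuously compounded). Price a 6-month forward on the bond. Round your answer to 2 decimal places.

PV(coupons) I = 0.43·e^(−0.0106·1/12) + 0.43·e^(−0.0106·4/12)
I = 0.4296 + 0.4285 = 0.8581
F = (S − I)·e^(rT) = (91.35 − 0.8581) · e^(0.0106·6/12)
= 90.4919 · e^0.005300 = 90.4919 × 1.005314 = kr 90.97

kr 90.97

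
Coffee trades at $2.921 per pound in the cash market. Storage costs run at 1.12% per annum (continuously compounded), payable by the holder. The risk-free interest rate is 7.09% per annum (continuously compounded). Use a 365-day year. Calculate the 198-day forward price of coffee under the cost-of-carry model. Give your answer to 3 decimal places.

$3.054 per pound

Net carry = r + u − y = 0.0709 + 0.0112 − 0.0000 = 0.0821
F = S·e^((r+u−y)T) = 2.921 · e^(0.0821 × 198/365) = 2.921 · e^0.044536
= 2.921 × 1.045543 = $3.054 per pound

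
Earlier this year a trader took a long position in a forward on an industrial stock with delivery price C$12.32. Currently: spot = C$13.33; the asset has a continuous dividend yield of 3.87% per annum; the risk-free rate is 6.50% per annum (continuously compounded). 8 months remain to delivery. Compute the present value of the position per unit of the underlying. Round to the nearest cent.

C$1.19

Current fair forward for the remaining 8 months: F = S·e^((r − q)·T), (r − q) = 0.0650 − 0.0387 = 0.0263
F = 13.33 · e^(0.0263 × 8/12) = 13.33 × 1.017688 = 13.5658
Value of long forward = (F − K)·e^(−rT) = (13.5658 − 12.32) · e^(−0.0650·8/12)
= 1.2458 × 0.957592 = 1.19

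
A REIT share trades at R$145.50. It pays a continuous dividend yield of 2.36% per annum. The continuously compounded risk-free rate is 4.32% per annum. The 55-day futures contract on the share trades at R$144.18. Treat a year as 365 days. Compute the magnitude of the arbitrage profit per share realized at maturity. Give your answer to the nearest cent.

R$1.75 per share

Fair futures: F* = S·e^(carry·T), with carry = (r − q) = 0.0432 − 0.0236 = 0.0196
F* = 145.50 · e^(0.0196 × 55/365) = 145.50 · e^0.002953 = 145.50 × 1.002957 = R$145.9302
Market R$144.18 < fair R$145.9302: forward underpriced → reverse cash-and-carry (short spot, go long the forward).
At maturity, profit = |F_mkt − F*| = |144.18 − 145.9302| = R$1.75 per share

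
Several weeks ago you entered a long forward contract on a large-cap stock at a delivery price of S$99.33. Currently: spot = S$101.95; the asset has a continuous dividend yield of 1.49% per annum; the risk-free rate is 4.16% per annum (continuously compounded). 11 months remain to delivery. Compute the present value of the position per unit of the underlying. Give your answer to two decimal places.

Current fair forward for the remaining 11 months: F = S·e^((r − q)·T), (r − q) = 0.0416 − 0.0149 = 0.0267
F = 101.95 · e^(0.0267 × 11/12) = 101.95 × 1.024777 = 104.4760
Value of long forward = (F − K)·e^(−rT) = (104.4760 − 99.33) · e^(−0.0416·11/12)
= 5.1460 × 0.962585 = 4.95

S$4.95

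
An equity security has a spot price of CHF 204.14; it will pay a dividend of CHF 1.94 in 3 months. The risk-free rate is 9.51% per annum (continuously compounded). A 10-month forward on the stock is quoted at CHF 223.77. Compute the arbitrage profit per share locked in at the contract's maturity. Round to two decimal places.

CHF 4.84 per share

PV(dividends) I = 1.94·e^(−0.0951·3/12) = 1.8944
Fair forward F* = (S − I)·e^(rT) = (204.14 − 1.8944)·e^0.079250 = 202.2456 × 1.082475 = 218.9258
Market CHF 223.77 > fair 218.9258: forward overpriced → cash-and-carry (borrow at r, buy the stock and collect the dividends, short the forward).
Profit at T = |F_mkt − F*| = |223.77 − 218.9258| = CHF 4.84 per share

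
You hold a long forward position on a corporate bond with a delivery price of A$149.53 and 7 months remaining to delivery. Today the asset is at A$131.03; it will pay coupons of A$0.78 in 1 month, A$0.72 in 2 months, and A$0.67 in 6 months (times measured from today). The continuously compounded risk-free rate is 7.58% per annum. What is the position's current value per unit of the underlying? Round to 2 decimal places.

PV(remaining coupons) I = 0.78·e^(−0.0758·1/12) + 0.72·e^(−0.0758·2/12) + 0.67·e^(−0.0758·6/12) = 2.1311
Current forward F = (S − I)·e^(rT) = (131.03 − 2.1311)·e^(0.0758·7/12) = 128.8989 × 1.045209 = 134.7263
Value (long) = (F − K)·e^(−rT) = (134.7263 − 149.53) × 0.956747 = -14.1634
Value = -A$14.16

-A$14.16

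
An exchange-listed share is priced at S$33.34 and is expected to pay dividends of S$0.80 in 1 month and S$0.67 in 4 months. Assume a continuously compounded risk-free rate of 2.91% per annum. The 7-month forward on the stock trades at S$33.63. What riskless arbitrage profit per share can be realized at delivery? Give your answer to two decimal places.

PV(dividends) I = 0.80·e^(−0.0291·1/12) + 0.67·e^(−0.0291·4/12) = 1.4616
Fair forward F* = (S − I)·e^(rT) = (33.34 − 1.4616)·e^0.016975 = 31.8784 × 1.017120 = 32.4242
Market S$33.63 > fair 32.4242: forward overpriced → cash-and-carry (borrow at r, buy the stock and collect the dividends, short the forward).
Profit at T = |F_mkt − F*| = |33.63 − 32.4242| = S$1.21 per share

S$1.21 per share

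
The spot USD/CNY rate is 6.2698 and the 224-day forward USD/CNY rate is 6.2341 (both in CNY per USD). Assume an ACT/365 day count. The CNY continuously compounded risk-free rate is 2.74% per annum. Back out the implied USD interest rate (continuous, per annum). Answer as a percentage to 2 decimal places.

F = S·e^((r_CNY − r_USD)T) ⇒ r_USD = r_CNY − ln(F/S)/T
ln(6.2341/6.2698) = -0.005710; /(224/365) = -0.009304
r_USD = 0.0274 + 0.009304 = 0.036704
r_USD = 3.67%

3.67%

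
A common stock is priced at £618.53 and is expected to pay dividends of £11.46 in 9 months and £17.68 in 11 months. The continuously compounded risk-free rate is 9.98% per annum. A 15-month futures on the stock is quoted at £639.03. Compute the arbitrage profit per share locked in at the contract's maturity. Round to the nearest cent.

PV(dividends) I = 11.46·e^(−0.0998·9/12) + 17.68·e^(−0.0998·11/12) = 26.7679
Fair futures F* = (S − I)·e^(rT) = (618.53 − 26.7679)·e^0.124750 = 591.7621 × 1.132865 = 670.3866
Market £639.03 < fair 670.3866: forward underpriced → reverse cash-and-carry (short the stock, invest proceeds at r, pay the dividends, go long the forward).
Profit at T = |F_mkt − F*| = |639.03 − 670.3866| = £31.36 per share

£31.36 per share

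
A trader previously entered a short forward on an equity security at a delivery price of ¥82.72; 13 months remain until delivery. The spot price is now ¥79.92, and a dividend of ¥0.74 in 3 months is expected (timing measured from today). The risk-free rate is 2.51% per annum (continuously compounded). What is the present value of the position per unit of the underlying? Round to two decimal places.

¥1.32

PV(remaining dividends) I = 0.74·e^(−0.0251·3/12) = 0.7354
Current forward F = (S − I)·e^(rT) = (79.92 − 0.7354)·e^(0.0251·13/12) = 79.1846 × 1.027565 = 81.3673
Value (long) = (F − K)·e^(−rT) = (81.3673 − 82.72) × 0.973175 = -1.3164
Short position value = −(long value) = ¥1.32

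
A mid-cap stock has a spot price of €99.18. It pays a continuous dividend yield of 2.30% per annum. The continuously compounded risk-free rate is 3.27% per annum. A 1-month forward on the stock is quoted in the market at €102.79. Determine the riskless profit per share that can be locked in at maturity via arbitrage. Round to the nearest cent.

Fair forward: F* = S·e^(carry·T), with carry = (r − q) = 0.0327 − 0.0230 = 0.0097
F* = 99.18 · e^(0.0097 × 1/12) = 99.18 · e^0.000808 = 99.18 × 1.000808 = €99.2601
Market €102.79 > fair €99.2601: forward overpriced → cash-and-carry (buy spot, short the forward).
At maturity, profit = |F_mkt − F*| = |102.79 − 99.2601| = €3.53 per share

€3.53 per share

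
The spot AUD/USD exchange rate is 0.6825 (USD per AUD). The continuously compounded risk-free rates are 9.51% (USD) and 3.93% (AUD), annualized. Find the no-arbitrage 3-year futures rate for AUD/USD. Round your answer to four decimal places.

F = S·e^((r_USD − r_AUD)T) = 0.6825 · e^((0.0951 − 0.0393) × 3)
= 0.6825 · e^0.167400 = 0.6825 × 1.182227
F = 0.8069 USD per AUD

0.8069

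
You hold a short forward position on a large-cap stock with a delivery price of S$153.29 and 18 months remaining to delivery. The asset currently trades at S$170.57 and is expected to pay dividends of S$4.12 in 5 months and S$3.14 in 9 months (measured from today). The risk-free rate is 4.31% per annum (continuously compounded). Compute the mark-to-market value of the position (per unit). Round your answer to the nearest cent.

-S$19.79

PV(remaining dividends) I = 4.12·e^(−0.0431·5/12) + 3.14·e^(−0.0431·9/12) = 7.0868
Current forward F = (S − I)·e^(rT) = (170.57 − 7.0868)·e^(0.0431·18/12) = 163.4832 × 1.066786 = 174.4016
Value (long) = (F − K)·e^(−rT) = (174.4016 − 153.29) × 0.937395 = 19.7899
Short position value = −(long value) = -S$19.79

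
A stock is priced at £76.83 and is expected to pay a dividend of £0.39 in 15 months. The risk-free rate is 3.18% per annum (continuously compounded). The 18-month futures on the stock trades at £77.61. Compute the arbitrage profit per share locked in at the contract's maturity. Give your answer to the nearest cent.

£2.58 per share

PV(dividends) I = 0.39·e^(−0.0318·15/12) = 0.3748
Fair futures F* = (S − I)·e^(rT) = (76.83 − 0.3748)·e^0.047700 = 76.4552 × 1.048856 = 80.1905
Market £77.61 < fair 80.1905: forward underpriced → reverse cash-and-carry (short the stock, invest proceeds at r, pay the dividends, go long the forward).
Profit at T = |F_mkt − F*| = |77.61 − 80.1905| = £2.58 per share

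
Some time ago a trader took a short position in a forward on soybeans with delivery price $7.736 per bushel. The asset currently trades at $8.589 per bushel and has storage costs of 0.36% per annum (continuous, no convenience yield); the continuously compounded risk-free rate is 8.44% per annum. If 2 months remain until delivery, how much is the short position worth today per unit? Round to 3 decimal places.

-$0.966 per bushel

Current fair forward for the remaining 2 months: F = S·e^((r + u)·T), (r + u) = 0.0844 + 0.0036 = 0.0880
F = 8.589 · e^(0.0880 × 2/12) = 8.589 × 1.014775 = 8.7159
Value of long forward = (F − K)·e^(−rT) = (8.7159 − 7.736) · e^(−0.0844·2/12)
= 0.9799 × 0.986032 = 0.966
Short position value = −(long value) = -$0.966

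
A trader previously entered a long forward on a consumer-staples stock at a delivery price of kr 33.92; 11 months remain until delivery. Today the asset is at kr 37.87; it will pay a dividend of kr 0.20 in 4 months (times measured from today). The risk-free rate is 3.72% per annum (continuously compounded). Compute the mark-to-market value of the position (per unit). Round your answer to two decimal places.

kr 4.89

PV(remaining dividends) I = 0.20·e^(−0.0372·4/12) = 0.1975
Current forward F = (S − I)·e^(rT) = (37.87 − 0.1975)·e^(0.0372·11/12) = 37.6725 × 1.034688 = 38.9793
Value (long) = (F − K)·e^(−rT) = (38.9793 − 33.92) × 0.966475 = 4.8897
Value = kr 4.89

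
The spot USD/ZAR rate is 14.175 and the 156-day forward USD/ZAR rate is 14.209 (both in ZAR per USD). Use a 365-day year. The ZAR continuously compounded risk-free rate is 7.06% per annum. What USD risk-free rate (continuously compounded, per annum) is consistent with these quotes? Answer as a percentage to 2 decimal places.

F = S·e^((r_ZAR − r_USD)T) ⇒ r_USD = r_ZAR − ln(F/S)/T
ln(14.209/14.175) = 0.002396; /(156/365) = 0.005606
r_USD = 0.0706 − 0.005606 = 0.064994
r_USD = 6.50%

6.50%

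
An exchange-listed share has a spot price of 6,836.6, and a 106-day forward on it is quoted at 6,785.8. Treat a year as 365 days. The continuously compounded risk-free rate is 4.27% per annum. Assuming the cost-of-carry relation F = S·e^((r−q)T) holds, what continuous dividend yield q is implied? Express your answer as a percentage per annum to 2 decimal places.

From F = S·e^((r−q)T): (r − q) = ln(F/S)/T
ln(6785.8/6836.6) = ln(0.992569) = -0.007459
(r − q) = -0.007459 / (106/365) = -0.025684
q = r − ln(F/S)/T = 0.0427 + 0.025684 = 0.068384
q = 6.84%

6.84%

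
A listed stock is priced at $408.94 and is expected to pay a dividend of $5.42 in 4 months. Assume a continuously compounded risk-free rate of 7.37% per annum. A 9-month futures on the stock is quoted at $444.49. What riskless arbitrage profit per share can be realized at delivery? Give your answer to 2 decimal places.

PV(dividends) I = 5.42·e^(−0.0737·4/12) = 5.2885
Fair futures F* = (S − I)·e^(rT) = (408.94 − 5.2885)·e^0.055275 = 403.6515 × 1.056831 = 426.5914
Market $444.49 > fair 426.5914: forward overpriced → cash-and-carry (borrow at r, buy the stock and collect the dividends, short the forward).
Profit at T = |F_mkt − F*| = |444.49 − 426.5914| = $17.90 per share

$17.90 per share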